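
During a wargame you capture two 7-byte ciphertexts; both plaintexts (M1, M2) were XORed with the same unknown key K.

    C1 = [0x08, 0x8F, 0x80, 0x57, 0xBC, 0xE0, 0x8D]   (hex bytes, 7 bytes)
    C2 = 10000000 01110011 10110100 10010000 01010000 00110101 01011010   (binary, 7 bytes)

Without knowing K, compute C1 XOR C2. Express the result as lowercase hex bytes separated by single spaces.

C1 ⊕ C2 = (M1 ⊕ K) ⊕ (M2 ⊕ K) = M1 ⊕ M2 — the shared key cancels under XOR.
  8 ^ 128 = 136
143 ^ 115 = 252
128 ^ 180 =  52
 87 ^ 144 = 199
188 ^  80 = 236
224 ^  53 = 213
141 ^  90 = 215

88 fc 34 c7 ec d5 d7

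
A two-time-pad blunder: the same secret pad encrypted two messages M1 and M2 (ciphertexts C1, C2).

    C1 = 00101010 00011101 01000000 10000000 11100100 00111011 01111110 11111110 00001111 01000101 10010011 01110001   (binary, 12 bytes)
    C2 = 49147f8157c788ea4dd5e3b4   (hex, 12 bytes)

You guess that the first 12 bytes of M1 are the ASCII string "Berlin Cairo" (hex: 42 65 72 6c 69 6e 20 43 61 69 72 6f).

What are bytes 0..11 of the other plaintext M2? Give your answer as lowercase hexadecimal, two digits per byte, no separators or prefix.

216c4d6dda92d65723f902aa

First, C1 ⊕ C2 = (M1 ⊕ K) ⊕ (M2 ⊕ K) = M1 ⊕ M2, so the key drops out. Then M2 = (M1 ⊕ M2) ⊕ M1 over the first 12 bytes.
byte 0: (2a xor 49) xor 42 = 63 xor 42 = 21
byte 1: (1d xor 14) xor 65 = 09 xor 65 = 6c
byte 2: (40 xor 7f) xor 72 = 3f xor 72 = 4d
byte 3: (80 xor 81) xor 6c = 01 xor 6c = 6d
byte 4: (e4 xor 57) xor 69 = b3 xor 69 = da
byte 5: (3b xor c7) xor 6e = fc xor 6e = 92
byte 6: (7e xor 88) xor 20 = f6 xor 20 = d6
byte 7: (fe xor ea) xor 43 = 14 xor 43 = 57
byte 8: (0f xor 4d) xor 61 = 42 xor 61 = 23
byte 9: (45 xor d5) xor 69 = 90 xor 69 = f9
byte 10: (93 xor e3) xor 72 = 70 xor 72 = 02
byte 11: (71 xor b4) xor 6f = c5 xor 6f = aa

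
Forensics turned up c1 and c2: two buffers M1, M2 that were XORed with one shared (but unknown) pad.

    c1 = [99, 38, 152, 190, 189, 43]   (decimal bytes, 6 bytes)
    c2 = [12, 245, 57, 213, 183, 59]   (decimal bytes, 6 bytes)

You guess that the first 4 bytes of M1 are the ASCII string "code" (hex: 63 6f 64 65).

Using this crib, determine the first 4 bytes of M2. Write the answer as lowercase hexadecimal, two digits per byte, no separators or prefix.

First, c1 ⊕ c2 = (M1 ⊕ K) ⊕ (M2 ⊕ K) = M1 ⊕ M2, so the key drops out. Then M2 = (M1 ⊕ M2) ⊕ M1 over the first 4 bytes.
byte 0: (63 xor 0c) xor 63 = 6f xor 63 = 0c
byte 1: (26 xor f5) xor 6f = d3 xor 6f = bc
byte 2: (98 xor 39) xor 64 = a1 xor 64 = c5
byte 3: (be xor d5) xor 65 = 6b xor 65 = 0e

0cbcc50e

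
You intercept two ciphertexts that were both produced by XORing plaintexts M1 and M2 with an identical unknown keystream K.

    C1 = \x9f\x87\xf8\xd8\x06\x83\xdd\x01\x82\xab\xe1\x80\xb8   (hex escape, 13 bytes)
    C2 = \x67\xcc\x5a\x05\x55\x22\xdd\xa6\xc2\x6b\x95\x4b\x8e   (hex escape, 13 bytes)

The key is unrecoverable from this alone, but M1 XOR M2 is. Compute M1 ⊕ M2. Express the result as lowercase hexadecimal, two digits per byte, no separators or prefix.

C1 ⊕ C2 = (M1 ⊕ K) ⊕ (M2 ⊕ K) = M1 ⊕ M2 — the shared key cancels under XOR.
9f XOR 67 = f8
87 XOR cc = 4b
f8 XOR 5a = a2
d8 XOR 05 = dd
06 XOR 55 = 53
83 XOR 22 = a1
dd XOR dd = 00
01 XOR a6 = a7
82 XOR c2 = 40
ab XOR 6b = c0
e1 XOR 95 = 74
80 XOR 4b = cb
b8 XOR 8e = 36

f84ba2dd53a100a740c074cb36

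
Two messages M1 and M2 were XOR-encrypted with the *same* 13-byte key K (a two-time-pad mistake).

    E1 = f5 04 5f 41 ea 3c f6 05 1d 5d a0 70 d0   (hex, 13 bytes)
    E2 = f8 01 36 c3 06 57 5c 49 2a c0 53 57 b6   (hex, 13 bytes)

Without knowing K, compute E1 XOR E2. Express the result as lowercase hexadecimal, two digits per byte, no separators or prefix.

E1 ⊕ E2 = (M1 ⊕ K) ⊕ (M2 ⊕ K) = M1 ⊕ M2 — the shared key cancels under XOR.
byte 0: f5 xor f8 = 0d
byte 1: 04 xor 01 = 05
byte 2: 5f xor 36 = 69
byte 3: 41 xor c3 = 82
byte 4: ea xor 06 = ec
byte 5: 3c xor 57 = 6b
byte 6: f6 xor 5c = aa
byte 7: 05 xor 49 = 4c
byte 8: 1d xor 2a = 37
byte 9: 5d xor c0 = 9d
byte 10: a0 xor 53 = f3
byte 11: 70 xor 57 = 27
byte 12: d0 xor b6 = 66

0d056982ec6baa4c379df32766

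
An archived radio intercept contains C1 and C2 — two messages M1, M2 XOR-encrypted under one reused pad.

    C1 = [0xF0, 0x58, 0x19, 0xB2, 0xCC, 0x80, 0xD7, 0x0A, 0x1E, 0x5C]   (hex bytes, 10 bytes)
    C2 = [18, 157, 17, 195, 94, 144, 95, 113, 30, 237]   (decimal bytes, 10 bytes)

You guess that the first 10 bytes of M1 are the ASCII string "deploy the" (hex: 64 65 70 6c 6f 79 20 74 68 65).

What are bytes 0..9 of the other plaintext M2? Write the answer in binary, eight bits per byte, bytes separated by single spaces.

First, C1 ⊕ C2 = (M1 ⊕ K) ⊕ (M2 ⊕ K) = M1 ⊕ M2, so the key drops out. Then M2 = (M1 ⊕ M2) ⊕ M1 over the first 10 bytes.
byte 0: (f0 ^ 12) ^ 64 = e2 ^ 64 = 86
byte 1: (58 ^ 9d) ^ 65 = c5 ^ 65 = a0
byte 2: (19 ^ 11) ^ 70 = 08 ^ 70 = 78
byte 3: (b2 ^ c3) ^ 6c = 71 ^ 6c = 1d
byte 4: (cc ^ 5e) ^ 6f = 92 ^ 6f = fd
byte 5: (80 ^ 90) ^ 79 = 10 ^ 79 = 69
byte 6: (d7 ^ 5f) ^ 20 = 88 ^ 20 = a8
byte 7: (0a ^ 71) ^ 74 = 7b ^ 74 = 0f
byte 8: (1e ^ 1e) ^ 68 = 00 ^ 68 = 68
byte 9: (5c ^ ed) ^ 65 = b1 ^ 65 = d4

10000110 10100000 01111000 00011101 11111101 01101001 10101000 00001111 01101000 11010100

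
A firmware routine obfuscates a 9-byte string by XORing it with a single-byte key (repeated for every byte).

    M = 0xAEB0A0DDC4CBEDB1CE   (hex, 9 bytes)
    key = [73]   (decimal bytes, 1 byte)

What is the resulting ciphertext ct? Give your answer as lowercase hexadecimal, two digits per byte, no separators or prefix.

e7f9e9948d82a4f887

The 1-byte key repeats, so the effective keystream is 49 49 49 49 49 49 49 49 49.
byte 0: ae ^ 49 = e7
byte 1: b0 ^ 49 = f9
byte 2: a0 ^ 49 = e9
byte 3: dd ^ 49 = 94
byte 4: c4 ^ 49 = 8d
byte 5: cb ^ 49 = 82
byte 6: ed ^ 49 = a4
byte 7: b1 ^ 49 = f8
byte 8: ce ^ 49 = 87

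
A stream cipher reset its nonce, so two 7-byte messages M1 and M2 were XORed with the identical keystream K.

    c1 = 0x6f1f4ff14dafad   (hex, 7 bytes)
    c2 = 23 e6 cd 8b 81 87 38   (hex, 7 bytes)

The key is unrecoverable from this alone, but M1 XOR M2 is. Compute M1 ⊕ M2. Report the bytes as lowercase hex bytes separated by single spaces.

c1 ⊕ c2 = (M1 ⊕ K) ⊕ (M2 ⊕ K) = M1 ⊕ M2 — the shared key cancels under XOR.
111 ^  35 =  76
 31 ^ 230 = 249
 79 ^ 205 = 130
241 ^ 139 = 122
 77 ^ 129 = 204
175 ^ 135 =  40
173 ^  56 = 149

4c f9 82 7a cc 28 95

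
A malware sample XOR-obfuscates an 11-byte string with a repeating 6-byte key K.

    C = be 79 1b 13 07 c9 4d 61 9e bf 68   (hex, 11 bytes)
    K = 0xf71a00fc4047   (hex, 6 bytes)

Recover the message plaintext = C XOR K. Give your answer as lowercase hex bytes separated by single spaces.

49 63 1b ef 47 8e ba 7b 9e 43 28

The 6-byte key repeats, so the effective keystream is f7 1a 00 fc 40 47 f7 1a 00 fc 40.
byte 0: be ⊕ f7 = 49
byte 1: 79 ⊕ 1a = 63
byte 2: 1b ⊕ 00 = 1b
byte 3: 13 ⊕ fc = ef
byte 4: 07 ⊕ 40 = 47
byte 5: c9 ⊕ 47 = 8e
byte 6: 4d ⊕ f7 = ba
byte 7: 61 ⊕ 1a = 7b
byte 8: 9e ⊕ 00 = 9e
byte 9: bf ⊕ fc = 43
byte 10: 68 ⊕ 40 = 28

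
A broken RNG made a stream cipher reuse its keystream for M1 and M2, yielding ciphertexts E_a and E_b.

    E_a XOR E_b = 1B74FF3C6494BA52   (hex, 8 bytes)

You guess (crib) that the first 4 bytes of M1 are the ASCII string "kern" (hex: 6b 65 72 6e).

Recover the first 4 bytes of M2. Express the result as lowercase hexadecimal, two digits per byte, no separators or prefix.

70118d52

Since E_a ⊕ E_b = M1 ⊕ M2, XORing with the guessed M1 bytes yields the corresponding M2 bytes: M2 = (E_a ⊕ E_b) ⊕ M1.
byte 0: 00011011 xor 01101011 = 01110000
byte 1: 01110100 xor 01100101 = 00010001
byte 2: 11111111 xor 01110010 = 10001101
byte 3: 00111100 xor 01101110 = 01010010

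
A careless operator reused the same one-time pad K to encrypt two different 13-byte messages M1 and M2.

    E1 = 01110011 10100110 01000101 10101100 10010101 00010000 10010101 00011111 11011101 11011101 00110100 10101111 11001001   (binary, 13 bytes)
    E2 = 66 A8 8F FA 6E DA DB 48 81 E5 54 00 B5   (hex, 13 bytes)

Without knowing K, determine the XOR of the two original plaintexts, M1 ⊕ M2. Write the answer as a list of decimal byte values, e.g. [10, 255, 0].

[21, 14, 202, 86, 251, 202, 78, 87, 92, 56, 96, 175, 124]

E1 ⊕ E2 = (M1 ⊕ K) ⊕ (M2 ⊕ K) = M1 ⊕ M2 — the shared key cancels under XOR.
115 XOR 102 =  21
166 XOR 168 =  14
 69 XOR 143 = 202
172 XOR 250 =  86
149 XOR 110 = 251
 16 XOR 218 = 202
149 XOR 219 =  78
 31 XOR  72 =  87
221 XOR 129 =  92
221 XOR 229 =  56
 52 XOR  84 =  96
175 XOR   0 = 175
201 XOR 181 = 124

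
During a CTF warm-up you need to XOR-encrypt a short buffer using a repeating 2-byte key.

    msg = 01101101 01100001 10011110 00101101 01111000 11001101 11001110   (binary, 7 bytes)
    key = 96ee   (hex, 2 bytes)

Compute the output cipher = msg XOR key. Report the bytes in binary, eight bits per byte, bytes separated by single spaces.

11111011 10001111 00001000 11000011 11101110 00100011 01011000

The 2-byte key repeats, so the effective keystream is 96 ee 96 ee 96 ee 96.
byte 0: 6d xor 96 = fb
byte 1: 61 xor ee = 8f
byte 2: 9e xor 96 = 08
byte 3: 2d xor ee = c3
byte 4: 78 xor 96 = ee
byte 5: cd xor ee = 23
byte 6: ce xor 96 = 58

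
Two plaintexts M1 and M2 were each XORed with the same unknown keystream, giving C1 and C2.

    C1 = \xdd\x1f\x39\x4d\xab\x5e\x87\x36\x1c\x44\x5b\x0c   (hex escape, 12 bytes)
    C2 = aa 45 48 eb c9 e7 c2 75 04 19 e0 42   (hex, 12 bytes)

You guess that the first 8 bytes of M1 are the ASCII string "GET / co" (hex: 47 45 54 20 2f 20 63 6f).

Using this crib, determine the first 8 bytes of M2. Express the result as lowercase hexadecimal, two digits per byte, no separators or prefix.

301f25864d99262c

First, C1 ⊕ C2 = (M1 ⊕ K) ⊕ (M2 ⊕ K) = M1 ⊕ M2, so the key drops out. Then M2 = (M1 ⊕ M2) ⊕ M1 over the first 8 bytes.
byte 0: (dd xor aa) xor 47 = 77 xor 47 = 30
byte 1: (1f xor 45) xor 45 = 5a xor 45 = 1f
byte 2: (39 xor 48) xor 54 = 71 xor 54 = 25
byte 3: (4d xor eb) xor 20 = a6 xor 20 = 86
byte 4: (ab xor c9) xor 2f = 62 xor 2f = 4d
byte 5: (5e xor e7) xor 20 = b9 xor 20 = 99
byte 6: (87 xor c2) xor 63 = 45 xor 63 = 26
byte 7: (36 xor 75) xor 6f = 43 xor 6f = 2c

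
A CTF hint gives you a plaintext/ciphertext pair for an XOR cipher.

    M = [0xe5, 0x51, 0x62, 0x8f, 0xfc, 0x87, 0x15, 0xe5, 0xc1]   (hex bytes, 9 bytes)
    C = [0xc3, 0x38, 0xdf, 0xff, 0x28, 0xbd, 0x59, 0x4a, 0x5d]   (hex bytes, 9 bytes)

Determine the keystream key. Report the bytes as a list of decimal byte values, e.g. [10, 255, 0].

Since C = M ⊕ key, XORing both sides with M gives key = M ⊕ C.
e5 xor c3 = 26
51 xor 38 = 69
62 xor df = bd
8f xor ff = 70
fc xor 28 = d4
87 xor bd = 3a
15 xor 59 = 4c
e5 xor 4a = af
c1 xor 5d = 9c

[38, 105, 189, 112, 212, 58, 76, 175, 156]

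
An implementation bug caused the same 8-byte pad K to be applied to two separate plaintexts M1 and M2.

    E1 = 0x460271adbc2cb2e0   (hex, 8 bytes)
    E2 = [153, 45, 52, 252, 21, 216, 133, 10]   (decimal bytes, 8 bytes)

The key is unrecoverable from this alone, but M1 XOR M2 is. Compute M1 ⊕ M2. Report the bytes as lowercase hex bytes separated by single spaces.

df 2f 45 51 a9 f4 37 ea

E1 ⊕ E2 = (M1 ⊕ K) ⊕ (M2 ⊕ K) = M1 ⊕ M2 — the shared key cancels under XOR.
01000110 XOR 10011001 = 11011111
00000010 XOR 00101101 = 00101111
01110001 XOR 00110100 = 01000101
10101101 XOR 11111100 = 01010001
10111100 XOR 00010101 = 10101001
00101100 XOR 11011000 = 11110100
10110010 XOR 10000101 = 00110111
11100000 XOR 00001010 = 11101010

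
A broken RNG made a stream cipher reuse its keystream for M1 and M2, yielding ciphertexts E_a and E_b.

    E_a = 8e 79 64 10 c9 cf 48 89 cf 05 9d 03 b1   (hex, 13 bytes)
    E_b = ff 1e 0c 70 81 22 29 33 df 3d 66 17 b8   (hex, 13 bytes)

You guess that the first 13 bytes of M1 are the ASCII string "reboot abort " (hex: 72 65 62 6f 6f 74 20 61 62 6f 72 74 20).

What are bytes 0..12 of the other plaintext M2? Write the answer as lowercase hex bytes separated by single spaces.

First, E_a ⊕ E_b = (M1 ⊕ K) ⊕ (M2 ⊕ K) = M1 ⊕ M2, so the key drops out. Then M2 = (M1 ⊕ M2) ⊕ M1 over the first 13 bytes.
byte 0: (8e ^ ff) ^ 72 = 71 ^ 72 = 03
byte 1: (79 ^ 1e) ^ 65 = 67 ^ 65 = 02
byte 2: (64 ^ 0c) ^ 62 = 68 ^ 62 = 0a
byte 3: (10 ^ 70) ^ 6f = 60 ^ 6f = 0f
byte 4: (c9 ^ 81) ^ 6f = 48 ^ 6f = 27
byte 5: (cf ^ 22) ^ 74 = ed ^ 74 = 99
byte 6: (48 ^ 29) ^ 20 = 61 ^ 20 = 41
byte 7: (89 ^ 33) ^ 61 = ba ^ 61 = db
byte 8: (cf ^ df) ^ 62 = 10 ^ 62 = 72
byte 9: (05 ^ 3d) ^ 6f = 38 ^ 6f = 57
byte 10: (9d ^ 66) ^ 72 = fb ^ 72 = 89
byte 11: (03 ^ 17) ^ 74 = 14 ^ 74 = 60
byte 12: (b1 ^ b8) ^ 20 = 09 ^ 20 = 29

03 02 0a 0f 27 99 41 db 72 57 89 60 29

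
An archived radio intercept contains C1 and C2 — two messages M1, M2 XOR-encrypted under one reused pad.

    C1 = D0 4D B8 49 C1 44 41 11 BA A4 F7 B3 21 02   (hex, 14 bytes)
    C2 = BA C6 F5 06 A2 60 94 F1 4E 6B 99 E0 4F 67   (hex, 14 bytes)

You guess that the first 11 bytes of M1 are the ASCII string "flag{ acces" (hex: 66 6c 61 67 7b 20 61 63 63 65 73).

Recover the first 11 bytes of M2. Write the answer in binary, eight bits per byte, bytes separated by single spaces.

00001100 11100111 00101100 00101000 00011000 00000100 10110100 10000011 10010111 10101010 00011101

First, C1 ⊕ C2 = (M1 ⊕ K) ⊕ (M2 ⊕ K) = M1 ⊕ M2, so the key drops out. Then M2 = (M1 ⊕ M2) ⊕ M1 over the first 11 bytes.
byte 0: (d0 xor ba) xor 66 = 6a xor 66 = 0c
byte 1: (4d xor c6) xor 6c = 8b xor 6c = e7
byte 2: (b8 xor f5) xor 61 = 4d xor 61 = 2c
byte 3: (49 xor 06) xor 67 = 4f xor 67 = 28
byte 4: (c1 xor a2) xor 7b = 63 xor 7b = 18
byte 5: (44 xor 60) xor 20 = 24 xor 20 = 04
byte 6: (41 xor 94) xor 61 = d5 xor 61 = b4
byte 7: (11 xor f1) xor 63 = e0 xor 63 = 83
byte 8: (ba xor 4e) xor 63 = f4 xor 63 = 97
byte 9: (a4 xor 6b) xor 65 = cf xor 65 = aa
byte 10: (f7 xor 99) xor 73 = 6e xor 73 = 1d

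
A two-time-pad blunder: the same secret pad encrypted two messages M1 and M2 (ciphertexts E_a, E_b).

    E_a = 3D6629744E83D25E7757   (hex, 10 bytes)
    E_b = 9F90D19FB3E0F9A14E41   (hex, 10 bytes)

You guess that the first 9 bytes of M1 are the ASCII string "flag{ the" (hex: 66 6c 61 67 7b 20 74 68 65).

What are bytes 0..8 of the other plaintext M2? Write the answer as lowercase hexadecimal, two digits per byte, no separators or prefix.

First, E_a ⊕ E_b = (M1 ⊕ K) ⊕ (M2 ⊕ K) = M1 ⊕ M2, so the key drops out. Then M2 = (M1 ⊕ M2) ⊕ M1 over the first 9 bytes.
byte 0: (3d ⊕ 9f) ⊕ 66 = a2 ⊕ 66 = c4
byte 1: (66 ⊕ 90) ⊕ 6c = f6 ⊕ 6c = 9a
byte 2: (29 ⊕ d1) ⊕ 61 = f8 ⊕ 61 = 99
byte 3: (74 ⊕ 9f) ⊕ 67 = eb ⊕ 67 = 8c
byte 4: (4e ⊕ b3) ⊕ 7b = fd ⊕ 7b = 86
byte 5: (83 ⊕ e0) ⊕ 20 = 63 ⊕ 20 = 43
byte 6: (d2 ⊕ f9) ⊕ 74 = 2b ⊕ 74 = 5f
byte 7: (5e ⊕ a1) ⊕ 68 = ff ⊕ 68 = 97
byte 8: (77 ⊕ 4e) ⊕ 65 = 39 ⊕ 65 = 5c

c49a998c86435f975c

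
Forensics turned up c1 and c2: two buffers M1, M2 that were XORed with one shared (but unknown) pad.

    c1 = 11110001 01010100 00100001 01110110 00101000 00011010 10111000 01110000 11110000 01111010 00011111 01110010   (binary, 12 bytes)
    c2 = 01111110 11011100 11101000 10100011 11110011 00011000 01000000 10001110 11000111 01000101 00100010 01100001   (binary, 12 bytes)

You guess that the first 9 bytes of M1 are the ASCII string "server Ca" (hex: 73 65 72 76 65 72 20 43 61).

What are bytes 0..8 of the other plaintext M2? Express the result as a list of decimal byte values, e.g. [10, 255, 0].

First, c1 ⊕ c2 = (M1 ⊕ K) ⊕ (M2 ⊕ K) = M1 ⊕ M2, so the key drops out. Then M2 = (M1 ⊕ M2) ⊕ M1 over the first 9 bytes.
byte 0: (f1 xor 7e) xor 73 = 8f xor 73 = fc
byte 1: (54 xor dc) xor 65 = 88 xor 65 = ed
byte 2: (21 xor e8) xor 72 = c9 xor 72 = bb
byte 3: (76 xor a3) xor 76 = d5 xor 76 = a3
byte 4: (28 xor f3) xor 65 = db xor 65 = be
byte 5: (1a xor 18) xor 72 = 02 xor 72 = 70
byte 6: (b8 xor 40) xor 20 = f8 xor 20 = d8
byte 7: (70 xor 8e) xor 43 = fe xor 43 = bd
byte 8: (f0 xor c7) xor 61 = 37 xor 61 = 56

[252, 237, 187, 163, 190, 112, 216, 189, 86]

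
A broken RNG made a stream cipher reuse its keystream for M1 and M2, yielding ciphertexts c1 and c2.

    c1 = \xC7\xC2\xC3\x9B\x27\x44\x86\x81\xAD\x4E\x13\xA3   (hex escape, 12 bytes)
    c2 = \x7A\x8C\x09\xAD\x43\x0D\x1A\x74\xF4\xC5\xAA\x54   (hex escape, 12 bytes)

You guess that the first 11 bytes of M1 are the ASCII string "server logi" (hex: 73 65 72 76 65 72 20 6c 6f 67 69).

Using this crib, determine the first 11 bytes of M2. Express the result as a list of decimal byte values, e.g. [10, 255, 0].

[206, 43, 184, 64, 1, 59, 188, 153, 54, 236, 208]

First, c1 ⊕ c2 = (M1 ⊕ K) ⊕ (M2 ⊕ K) = M1 ⊕ M2, so the key drops out. Then M2 = (M1 ⊕ M2) ⊕ M1 over the first 11 bytes.
byte 0: (c7 ⊕ 7a) ⊕ 73 = bd ⊕ 73 = ce
byte 1: (c2 ⊕ 8c) ⊕ 65 = 4e ⊕ 65 = 2b
byte 2: (c3 ⊕ 09) ⊕ 72 = ca ⊕ 72 = b8
byte 3: (9b ⊕ ad) ⊕ 76 = 36 ⊕ 76 = 40
byte 4: (27 ⊕ 43) ⊕ 65 = 64 ⊕ 65 = 01
byte 5: (44 ⊕ 0d) ⊕ 72 = 49 ⊕ 72 = 3b
byte 6: (86 ⊕ 1a) ⊕ 20 = 9c ⊕ 20 = bc
byte 7: (81 ⊕ 74) ⊕ 6c = f5 ⊕ 6c = 99
byte 8: (ad ⊕ f4) ⊕ 6f = 59 ⊕ 6f = 36
byte 9: (4e ⊕ c5) ⊕ 67 = 8b ⊕ 67 = ec
byte 10: (13 ⊕ aa) ⊕ 69 = b9 ⊕ 69 = d0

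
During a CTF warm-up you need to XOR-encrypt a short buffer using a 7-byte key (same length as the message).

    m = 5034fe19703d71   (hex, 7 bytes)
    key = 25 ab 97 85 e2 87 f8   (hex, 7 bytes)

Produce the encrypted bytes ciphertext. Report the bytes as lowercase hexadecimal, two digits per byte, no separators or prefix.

XOR is its own inverse, so applying the key byte-wise gives the result directly.
byte 0: 01010000 ^ 00100101 = 01110101
byte 1: 00110100 ^ 10101011 = 10011111
byte 2: 11111110 ^ 10010111 = 01101001
byte 3: 00011001 ^ 10000101 = 10011100
byte 4: 01110000 ^ 11100010 = 10010010
byte 5: 00111101 ^ 10000111 = 10111010
byte 6: 01110001 ^ 11111000 = 10001001

759f699c92ba89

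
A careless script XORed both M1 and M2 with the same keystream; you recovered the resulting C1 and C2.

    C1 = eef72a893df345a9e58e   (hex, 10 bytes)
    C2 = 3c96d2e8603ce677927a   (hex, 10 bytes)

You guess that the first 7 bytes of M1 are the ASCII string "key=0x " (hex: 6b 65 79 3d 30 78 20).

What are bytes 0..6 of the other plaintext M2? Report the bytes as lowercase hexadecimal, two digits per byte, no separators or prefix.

First, C1 ⊕ C2 = (M1 ⊕ K) ⊕ (M2 ⊕ K) = M1 ⊕ M2, so the key drops out. Then M2 = (M1 ⊕ M2) ⊕ M1 over the first 7 bytes.
byte 0: (ee xor 3c) xor 6b = d2 xor 6b = b9
byte 1: (f7 xor 96) xor 65 = 61 xor 65 = 04
byte 2: (2a xor d2) xor 79 = f8 xor 79 = 81
byte 3: (89 xor e8) xor 3d = 61 xor 3d = 5c
byte 4: (3d xor 60) xor 30 = 5d xor 30 = 6d
byte 5: (f3 xor 3c) xor 78 = cf xor 78 = b7
byte 6: (45 xor e6) xor 20 = a3 xor 20 = 83

b904815c6db783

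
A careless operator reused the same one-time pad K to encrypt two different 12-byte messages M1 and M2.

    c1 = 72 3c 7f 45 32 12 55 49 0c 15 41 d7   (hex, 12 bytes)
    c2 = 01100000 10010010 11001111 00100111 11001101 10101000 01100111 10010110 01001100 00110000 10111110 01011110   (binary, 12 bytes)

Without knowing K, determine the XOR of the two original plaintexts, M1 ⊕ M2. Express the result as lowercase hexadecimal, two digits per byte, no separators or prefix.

c1 ⊕ c2 = (M1 ⊕ K) ⊕ (M2 ⊕ K) = M1 ⊕ M2 — the shared key cancels under XOR.
114 ⊕  96 =  18
 60 ⊕ 146 = 174
127 ⊕ 207 = 176
 69 ⊕  39 =  98
 50 ⊕ 205 = 255
 18 ⊕ 168 = 186
 85 ⊕ 103 =  50
 73 ⊕ 150 = 223
 12 ⊕  76 =  64
 21 ⊕  48 =  37
 65 ⊕ 190 = 255
215 ⊕  94 = 137

12aeb062ffba32df4025ff89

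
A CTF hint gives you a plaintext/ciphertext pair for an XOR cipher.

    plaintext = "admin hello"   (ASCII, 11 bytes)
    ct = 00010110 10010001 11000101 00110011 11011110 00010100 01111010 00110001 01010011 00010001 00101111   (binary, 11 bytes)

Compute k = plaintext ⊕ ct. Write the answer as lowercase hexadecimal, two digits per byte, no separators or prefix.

Since ct = plaintext ⊕ k, XORing both sides with plaintext gives k = plaintext ⊕ ct.
61 ⊕ 16 = 77
64 ⊕ 91 = f5
6d ⊕ c5 = a8
69 ⊕ 33 = 5a
6e ⊕ de = b0
20 ⊕ 14 = 34
68 ⊕ 7a = 12
65 ⊕ 31 = 54
6c ⊕ 53 = 3f
6c ⊕ 11 = 7d
6f ⊕ 2f = 40

77f5a85ab03412543f7d40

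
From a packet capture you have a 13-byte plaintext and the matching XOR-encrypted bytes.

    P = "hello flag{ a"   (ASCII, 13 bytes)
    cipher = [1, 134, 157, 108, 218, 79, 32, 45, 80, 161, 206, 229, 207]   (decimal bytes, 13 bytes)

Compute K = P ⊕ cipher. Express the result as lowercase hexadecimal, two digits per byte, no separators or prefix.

69e3f100b56f464131c6b5c5ae

Since cipher = P ⊕ K, XORing both sides with P gives K = P ⊕ cipher.
104 XOR   1 = 105
101 XOR 134 = 227
108 XOR 157 = 241
108 XOR 108 =   0
111 XOR 218 = 181
 32 XOR  79 = 111
102 XOR  32 =  70
108 XOR  45 =  65
 97 XOR  80 =  49
103 XOR 161 = 198
123 XOR 206 = 181
 32 XOR 229 = 197
 97 XOR 207 = 174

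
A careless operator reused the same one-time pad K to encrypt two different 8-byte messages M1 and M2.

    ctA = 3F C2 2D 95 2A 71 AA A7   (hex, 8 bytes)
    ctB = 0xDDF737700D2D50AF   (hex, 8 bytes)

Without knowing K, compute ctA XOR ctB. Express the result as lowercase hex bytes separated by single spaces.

e2 35 1a e5 27 5c fa 08

ctA ⊕ ctB = (M1 ⊕ K) ⊕ (M2 ⊕ K) = M1 ⊕ M2 — the shared key cancels under XOR.
byte 0: 3f XOR dd = e2
byte 1: c2 XOR f7 = 35
byte 2: 2d XOR 37 = 1a
byte 3: 95 XOR 70 = e5
byte 4: 2a XOR 0d = 27
byte 5: 71 XOR 2d = 5c
byte 6: aa XOR 50 = fa
byte 7: a7 XOR af = 08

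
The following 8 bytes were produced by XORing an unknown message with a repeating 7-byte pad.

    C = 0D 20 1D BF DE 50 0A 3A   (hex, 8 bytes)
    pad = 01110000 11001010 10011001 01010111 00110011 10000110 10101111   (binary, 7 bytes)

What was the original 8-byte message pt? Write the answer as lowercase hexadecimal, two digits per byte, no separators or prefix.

The 7-byte key repeats, so the effective keystream is 70 ca 99 57 33 86 af 70.
byte 0: 00001101 xor 01110000 = 01111101
byte 1: 00100000 xor 11001010 = 11101010
byte 2: 00011101 xor 10011001 = 10000100
byte 3: 10111111 xor 01010111 = 11101000
byte 4: 11011110 xor 00110011 = 11101101
byte 5: 01010000 xor 10000110 = 11010110
byte 6: 00001010 xor 10101111 = 10100101
byte 7: 00111010 xor 01110000 = 01001010

7dea84e8edd6a54a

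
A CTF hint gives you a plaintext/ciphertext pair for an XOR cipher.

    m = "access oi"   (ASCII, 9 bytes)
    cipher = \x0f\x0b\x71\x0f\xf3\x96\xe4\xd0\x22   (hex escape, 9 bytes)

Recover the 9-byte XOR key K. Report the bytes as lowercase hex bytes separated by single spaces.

Since cipher = m ⊕ K, XORing both sides with m gives K = m ⊕ cipher.
61 ⊕ 0f = 6e
63 ⊕ 0b = 68
63 ⊕ 71 = 12
65 ⊕ 0f = 6a
73 ⊕ f3 = 80
73 ⊕ 96 = e5
20 ⊕ e4 = c4
6f ⊕ d0 = bf
69 ⊕ 22 = 4b

6e 68 12 6a 80 e5 c4 bf 4b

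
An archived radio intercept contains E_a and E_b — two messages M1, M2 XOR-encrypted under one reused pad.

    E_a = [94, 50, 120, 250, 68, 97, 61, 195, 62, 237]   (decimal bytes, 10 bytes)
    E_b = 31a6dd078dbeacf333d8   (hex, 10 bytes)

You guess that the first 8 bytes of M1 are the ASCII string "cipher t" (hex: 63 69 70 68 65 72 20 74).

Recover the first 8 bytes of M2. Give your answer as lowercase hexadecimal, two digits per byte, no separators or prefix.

0cfdd595acadb144

First, E_a ⊕ E_b = (M1 ⊕ K) ⊕ (M2 ⊕ K) = M1 ⊕ M2, so the key drops out. Then M2 = (M1 ⊕ M2) ⊕ M1 over the first 8 bytes.
byte 0: (5e ⊕ 31) ⊕ 63 = 6f ⊕ 63 = 0c
byte 1: (32 ⊕ a6) ⊕ 69 = 94 ⊕ 69 = fd
byte 2: (78 ⊕ dd) ⊕ 70 = a5 ⊕ 70 = d5
byte 3: (fa ⊕ 07) ⊕ 68 = fd ⊕ 68 = 95
byte 4: (44 ⊕ 8d) ⊕ 65 = c9 ⊕ 65 = ac
byte 5: (61 ⊕ be) ⊕ 72 = df ⊕ 72 = ad
byte 6: (3d ⊕ ac) ⊕ 20 = 91 ⊕ 20 = b1
byte 7: (c3 ⊕ f3) ⊕ 74 = 30 ⊕ 74 = 44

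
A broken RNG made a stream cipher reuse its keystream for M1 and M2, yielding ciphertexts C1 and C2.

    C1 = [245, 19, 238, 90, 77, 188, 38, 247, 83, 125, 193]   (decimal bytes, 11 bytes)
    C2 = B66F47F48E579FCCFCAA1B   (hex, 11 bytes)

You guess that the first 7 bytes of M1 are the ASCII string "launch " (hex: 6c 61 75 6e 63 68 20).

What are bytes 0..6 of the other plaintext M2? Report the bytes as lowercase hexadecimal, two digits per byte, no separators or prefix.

First, C1 ⊕ C2 = (M1 ⊕ K) ⊕ (M2 ⊕ K) = M1 ⊕ M2, so the key drops out. Then M2 = (M1 ⊕ M2) ⊕ M1 over the first 7 bytes.
byte 0: (f5 ^ b6) ^ 6c = 43 ^ 6c = 2f
byte 1: (13 ^ 6f) ^ 61 = 7c ^ 61 = 1d
byte 2: (ee ^ 47) ^ 75 = a9 ^ 75 = dc
byte 3: (5a ^ f4) ^ 6e = ae ^ 6e = c0
byte 4: (4d ^ 8e) ^ 63 = c3 ^ 63 = a0
byte 5: (bc ^ 57) ^ 68 = eb ^ 68 = 83
byte 6: (26 ^ 9f) ^ 20 = b9 ^ 20 = 99

2f1ddcc0a08399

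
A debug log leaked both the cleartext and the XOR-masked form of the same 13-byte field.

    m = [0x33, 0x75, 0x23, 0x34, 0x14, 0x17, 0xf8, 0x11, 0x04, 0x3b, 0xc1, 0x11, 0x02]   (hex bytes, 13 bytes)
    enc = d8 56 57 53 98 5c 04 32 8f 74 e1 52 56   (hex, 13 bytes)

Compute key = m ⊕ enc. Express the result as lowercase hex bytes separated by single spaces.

eb 23 74 67 8c 4b fc 23 8b 4f 20 43 54

Since enc = m ⊕ key, XORing both sides with m gives key = m ⊕ enc.
byte 0:  51 ⊕ 216 = 235
byte 1: 117 ⊕  86 =  35
byte 2:  35 ⊕  87 = 116
byte 3:  52 ⊕  83 = 103
byte 4:  20 ⊕ 152 = 140
byte 5:  23 ⊕  92 =  75
byte 6: 248 ⊕   4 = 252
byte 7:  17 ⊕  50 =  35
byte 8:   4 ⊕ 143 = 139
byte 9:  59 ⊕ 116 =  79
byte 10: 193 ⊕ 225 =  32
byte 11:  17 ⊕  82 =  67
byte 12:   2 ⊕  86 =  84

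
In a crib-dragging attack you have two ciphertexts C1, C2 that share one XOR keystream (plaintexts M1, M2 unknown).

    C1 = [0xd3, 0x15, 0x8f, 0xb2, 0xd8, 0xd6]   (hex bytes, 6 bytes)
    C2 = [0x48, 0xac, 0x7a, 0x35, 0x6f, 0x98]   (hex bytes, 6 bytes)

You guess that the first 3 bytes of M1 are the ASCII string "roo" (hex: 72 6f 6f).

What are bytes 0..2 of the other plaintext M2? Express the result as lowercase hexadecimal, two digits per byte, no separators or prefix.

e9d69a

First, C1 ⊕ C2 = (M1 ⊕ K) ⊕ (M2 ⊕ K) = M1 ⊕ M2, so the key drops out. Then M2 = (M1 ⊕ M2) ⊕ M1 over the first 3 bytes.
byte 0: (d3 ⊕ 48) ⊕ 72 = 9b ⊕ 72 = e9
byte 1: (15 ⊕ ac) ⊕ 6f = b9 ⊕ 6f = d6
byte 2: (8f ⊕ 7a) ⊕ 6f = f5 ⊕ 6f = 9a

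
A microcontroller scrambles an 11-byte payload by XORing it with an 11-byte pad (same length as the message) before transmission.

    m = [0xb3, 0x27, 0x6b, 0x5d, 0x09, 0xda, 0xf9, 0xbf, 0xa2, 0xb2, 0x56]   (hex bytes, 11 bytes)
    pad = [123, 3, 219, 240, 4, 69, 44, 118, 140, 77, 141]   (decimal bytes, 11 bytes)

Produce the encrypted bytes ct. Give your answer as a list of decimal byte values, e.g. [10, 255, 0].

byte 0: 179 ^ 123 = 200
byte 1:  39 ^   3 =  36
byte 2: 107 ^ 219 = 176
byte 3:  93 ^ 240 = 173
byte 4:   9 ^   4 =  13
byte 5: 218 ^  69 = 159
byte 6: 249 ^  44 = 213
byte 7: 191 ^ 118 = 201
byte 8: 162 ^ 140 =  46
byte 9: 178 ^  77 = 255
byte 10:  86 ^ 141 = 219

[200, 36, 176, 173, 13, 159, 213, 201, 46, 255, 219]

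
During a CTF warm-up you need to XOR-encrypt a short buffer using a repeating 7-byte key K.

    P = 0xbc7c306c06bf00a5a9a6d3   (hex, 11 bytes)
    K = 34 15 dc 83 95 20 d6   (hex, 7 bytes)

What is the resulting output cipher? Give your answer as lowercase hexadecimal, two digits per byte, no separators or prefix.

The 7-byte key repeats, so the effective keystream is 34 15 dc 83 95 20 d6 34 15 dc 83.
byte 0: bc ^ 34 = 88
byte 1: 7c ^ 15 = 69
byte 2: 30 ^ dc = ec
byte 3: 6c ^ 83 = ef
byte 4: 06 ^ 95 = 93
byte 5: bf ^ 20 = 9f
byte 6: 00 ^ d6 = d6
byte 7: a5 ^ 34 = 91
byte 8: a9 ^ 15 = bc
byte 9: a6 ^ dc = 7a
byte 10: d3 ^ 83 = 50

8869ecef939fd691bc7a50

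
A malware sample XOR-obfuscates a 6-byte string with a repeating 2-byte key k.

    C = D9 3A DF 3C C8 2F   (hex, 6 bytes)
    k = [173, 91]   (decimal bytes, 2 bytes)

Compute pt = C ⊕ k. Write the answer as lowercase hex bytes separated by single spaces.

The 2-byte key repeats, so the effective keystream is ad 5b ad 5b ad 5b.
byte 0: 11011001 ⊕ 10101101 = 01110100
byte 1: 00111010 ⊕ 01011011 = 01100001
byte 2: 11011111 ⊕ 10101101 = 01110010
byte 3: 00111100 ⊕ 01011011 = 01100111
byte 4: 11001000 ⊕ 10101101 = 01100101
byte 5: 00101111 ⊕ 01011011 = 01110100

74 61 72 67 65 74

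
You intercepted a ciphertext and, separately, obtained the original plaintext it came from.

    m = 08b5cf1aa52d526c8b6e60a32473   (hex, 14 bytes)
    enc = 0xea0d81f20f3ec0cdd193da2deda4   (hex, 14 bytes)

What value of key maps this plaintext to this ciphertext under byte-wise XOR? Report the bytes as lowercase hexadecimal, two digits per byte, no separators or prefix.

Since enc = m ⊕ key, XORing both sides with m gives key = m ⊕ enc.
00001000 ⊕ 11101010 = 11100010
10110101 ⊕ 00001101 = 10111000
11001111 ⊕ 10000001 = 01001110
00011010 ⊕ 11110010 = 11101000
10100101 ⊕ 00001111 = 10101010
00101101 ⊕ 00111110 = 00010011
01010010 ⊕ 11000000 = 10010010
01101100 ⊕ 11001101 = 10100001
10001011 ⊕ 11010001 = 01011010
01101110 ⊕ 10010011 = 11111101
01100000 ⊕ 11011010 = 10111010
10100011 ⊕ 00101101 = 10001110
00100100 ⊕ 11101101 = 11001001
01110011 ⊕ 10100100 = 11010111

e2b84ee8aa1392a15afdba8ec9d7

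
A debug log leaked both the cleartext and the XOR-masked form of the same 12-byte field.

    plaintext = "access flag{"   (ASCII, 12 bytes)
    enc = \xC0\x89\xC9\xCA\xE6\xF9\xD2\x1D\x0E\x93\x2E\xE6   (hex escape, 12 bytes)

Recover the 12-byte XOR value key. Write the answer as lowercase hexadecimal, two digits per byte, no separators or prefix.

Since enc = plaintext ⊕ key, XORing both sides with plaintext gives key = plaintext ⊕ enc.
61 XOR c0 = a1
63 XOR 89 = ea
63 XOR c9 = aa
65 XOR ca = af
73 XOR e6 = 95
73 XOR f9 = 8a
20 XOR d2 = f2
66 XOR 1d = 7b
6c XOR 0e = 62
61 XOR 93 = f2
67 XOR 2e = 49
7b XOR e6 = 9d

a1eaaaaf958af27b62f2499d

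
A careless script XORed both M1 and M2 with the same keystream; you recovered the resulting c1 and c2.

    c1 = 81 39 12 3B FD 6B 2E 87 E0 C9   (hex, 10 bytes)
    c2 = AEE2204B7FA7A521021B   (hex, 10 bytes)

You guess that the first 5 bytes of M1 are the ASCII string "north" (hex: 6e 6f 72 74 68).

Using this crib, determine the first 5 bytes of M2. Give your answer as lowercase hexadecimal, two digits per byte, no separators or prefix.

41b44004ea

First, c1 ⊕ c2 = (M1 ⊕ K) ⊕ (M2 ⊕ K) = M1 ⊕ M2, so the key drops out. Then M2 = (M1 ⊕ M2) ⊕ M1 over the first 5 bytes.
byte 0: (81 ^ ae) ^ 6e = 2f ^ 6e = 41
byte 1: (39 ^ e2) ^ 6f = db ^ 6f = b4
byte 2: (12 ^ 20) ^ 72 = 32 ^ 72 = 40
byte 3: (3b ^ 4b) ^ 74 = 70 ^ 74 = 04
byte 4: (fd ^ 7f) ^ 68 = 82 ^ 68 = ea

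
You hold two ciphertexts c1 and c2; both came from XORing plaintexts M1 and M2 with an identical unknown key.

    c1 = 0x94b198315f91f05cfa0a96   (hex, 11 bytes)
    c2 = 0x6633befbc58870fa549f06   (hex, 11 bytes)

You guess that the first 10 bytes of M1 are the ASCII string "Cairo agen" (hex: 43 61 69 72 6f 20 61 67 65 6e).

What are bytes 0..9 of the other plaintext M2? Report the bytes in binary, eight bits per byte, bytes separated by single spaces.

10110001 11100011 01001111 10111000 11110101 00111001 11100001 11000001 11001011 11111011

First, c1 ⊕ c2 = (M1 ⊕ K) ⊕ (M2 ⊕ K) = M1 ⊕ M2, so the key drops out. Then M2 = (M1 ⊕ M2) ⊕ M1 over the first 10 bytes.
byte 0: (94 xor 66) xor 43 = f2 xor 43 = b1
byte 1: (b1 xor 33) xor 61 = 82 xor 61 = e3
byte 2: (98 xor be) xor 69 = 26 xor 69 = 4f
byte 3: (31 xor fb) xor 72 = ca xor 72 = b8
byte 4: (5f xor c5) xor 6f = 9a xor 6f = f5
byte 5: (91 xor 88) xor 20 = 19 xor 20 = 39
byte 6: (f0 xor 70) xor 61 = 80 xor 61 = e1
byte 7: (5c xor fa) xor 67 = a6 xor 67 = c1
byte 8: (fa xor 54) xor 65 = ae xor 65 = cb
byte 9: (0a xor 9f) xor 6e = 95 xor 6e = fb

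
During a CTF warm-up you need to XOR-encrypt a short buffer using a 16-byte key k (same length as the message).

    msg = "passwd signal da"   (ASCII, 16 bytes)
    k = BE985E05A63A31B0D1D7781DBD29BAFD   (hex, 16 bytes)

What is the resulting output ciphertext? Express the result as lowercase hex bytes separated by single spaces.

70 XOR be = ce
61 XOR 98 = f9
73 XOR 5e = 2d
73 XOR 05 = 76
77 XOR a6 = d1
64 XOR 3a = 5e
20 XOR 31 = 11
73 XOR b0 = c3
69 XOR d1 = b8
67 XOR d7 = b0
6e XOR 78 = 16
61 XOR 1d = 7c
6c XOR bd = d1
20 XOR 29 = 09
64 XOR ba = de
61 XOR fd = 9c

ce f9 2d 76 d1 5e 11 c3 b8 b0 16 7c d1 09 de 9c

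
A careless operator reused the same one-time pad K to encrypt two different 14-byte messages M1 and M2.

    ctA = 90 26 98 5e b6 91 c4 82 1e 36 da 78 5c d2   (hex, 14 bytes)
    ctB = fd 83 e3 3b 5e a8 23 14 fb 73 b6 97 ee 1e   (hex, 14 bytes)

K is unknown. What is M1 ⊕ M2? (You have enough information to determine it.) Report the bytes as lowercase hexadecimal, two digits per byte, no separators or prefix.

6da57b65e839e796e5456cefb2cc

ctA ⊕ ctB = (M1 ⊕ K) ⊕ (M2 ⊕ K) = M1 ⊕ M2 — the shared key cancels under XOR.
144 ^ 253 = 109
 38 ^ 131 = 165
152 ^ 227 = 123
 94 ^  59 = 101
182 ^  94 = 232
145 ^ 168 =  57
196 ^  35 = 231
130 ^  20 = 150
 30 ^ 251 = 229
 54 ^ 115 =  69
218 ^ 182 = 108
120 ^ 151 = 239
 92 ^ 238 = 178
210 ^  30 = 204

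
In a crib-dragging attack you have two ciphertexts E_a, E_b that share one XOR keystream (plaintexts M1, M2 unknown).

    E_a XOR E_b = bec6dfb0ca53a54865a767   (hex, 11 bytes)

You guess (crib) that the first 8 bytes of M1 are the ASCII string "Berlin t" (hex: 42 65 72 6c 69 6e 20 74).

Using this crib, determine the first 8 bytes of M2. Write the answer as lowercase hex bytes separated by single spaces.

fc a3 ad dc a3 3d 85 3c

Since E_a ⊕ E_b = M1 ⊕ M2, XORing with the guessed M1 bytes yields the corresponding M2 bytes: M2 = (E_a ⊕ E_b) ⊕ M1.
be XOR 42 = fc
c6 XOR 65 = a3
df XOR 72 = ad
b0 XOR 6c = dc
ca XOR 69 = a3
53 XOR 6e = 3d
a5 XOR 20 = 85
48 XOR 74 = 3c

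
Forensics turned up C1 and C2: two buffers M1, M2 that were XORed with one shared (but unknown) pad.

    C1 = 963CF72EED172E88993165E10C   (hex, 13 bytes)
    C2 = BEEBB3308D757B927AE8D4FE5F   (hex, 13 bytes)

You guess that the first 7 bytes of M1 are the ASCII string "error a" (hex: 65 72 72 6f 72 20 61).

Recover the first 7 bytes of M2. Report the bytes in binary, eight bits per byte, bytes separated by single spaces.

First, C1 ⊕ C2 = (M1 ⊕ K) ⊕ (M2 ⊕ K) = M1 ⊕ M2, so the key drops out. Then M2 = (M1 ⊕ M2) ⊕ M1 over the first 7 bytes.
byte 0: (96 xor be) xor 65 = 28 xor 65 = 4d
byte 1: (3c xor eb) xor 72 = d7 xor 72 = a5
byte 2: (f7 xor b3) xor 72 = 44 xor 72 = 36
byte 3: (2e xor 30) xor 6f = 1e xor 6f = 71
byte 4: (ed xor 8d) xor 72 = 60 xor 72 = 12
byte 5: (17 xor 75) xor 20 = 62 xor 20 = 42
byte 6: (2e xor 7b) xor 61 = 55 xor 61 = 34

01001101 10100101 00110110 01110001 00010010 01000010 00110100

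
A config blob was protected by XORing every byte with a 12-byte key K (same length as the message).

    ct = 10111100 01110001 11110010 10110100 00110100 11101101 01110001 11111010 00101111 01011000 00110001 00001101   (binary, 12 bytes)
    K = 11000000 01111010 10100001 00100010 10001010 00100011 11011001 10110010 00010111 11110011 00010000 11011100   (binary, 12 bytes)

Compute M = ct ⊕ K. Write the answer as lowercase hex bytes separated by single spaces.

7c 0b 53 96 be ce a8 48 38 ab 21 d1

XOR is its own inverse, so applying the key byte-wise gives the result directly.
10111100 xor 11000000 = 01111100
01110001 xor 01111010 = 00001011
11110010 xor 10100001 = 01010011
10110100 xor 00100010 = 10010110
00110100 xor 10001010 = 10111110
11101101 xor 00100011 = 11001110
01110001 xor 11011001 = 10101000
11111010 xor 10110010 = 01001000
00101111 xor 00010111 = 00111000
01011000 xor 11110011 = 10101011
00110001 xor 00010000 = 00100001
00001101 xor 11011100 = 11010001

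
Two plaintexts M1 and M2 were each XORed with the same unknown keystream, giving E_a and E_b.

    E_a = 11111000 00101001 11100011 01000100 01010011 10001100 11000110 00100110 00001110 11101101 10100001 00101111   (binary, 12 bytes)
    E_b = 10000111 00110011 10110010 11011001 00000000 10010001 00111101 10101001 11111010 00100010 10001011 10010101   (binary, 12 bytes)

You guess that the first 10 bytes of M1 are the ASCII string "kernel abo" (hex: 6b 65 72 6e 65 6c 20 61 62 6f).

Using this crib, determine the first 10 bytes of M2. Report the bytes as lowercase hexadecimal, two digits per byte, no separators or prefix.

147f23f33671dbee96a0

First, E_a ⊕ E_b = (M1 ⊕ K) ⊕ (M2 ⊕ K) = M1 ⊕ M2, so the key drops out. Then M2 = (M1 ⊕ M2) ⊕ M1 over the first 10 bytes.
byte 0: (f8 ^ 87) ^ 6b = 7f ^ 6b = 14
byte 1: (29 ^ 33) ^ 65 = 1a ^ 65 = 7f
byte 2: (e3 ^ b2) ^ 72 = 51 ^ 72 = 23
byte 3: (44 ^ d9) ^ 6e = 9d ^ 6e = f3
byte 4: (53 ^ 00) ^ 65 = 53 ^ 65 = 36
byte 5: (8c ^ 91) ^ 6c = 1d ^ 6c = 71
byte 6: (c6 ^ 3d) ^ 20 = fb ^ 20 = db
byte 7: (26 ^ a9) ^ 61 = 8f ^ 61 = ee
byte 8: (0e ^ fa) ^ 62 = f4 ^ 62 = 96
byte 9: (ed ^ 22) ^ 6f = cf ^ 6f = a0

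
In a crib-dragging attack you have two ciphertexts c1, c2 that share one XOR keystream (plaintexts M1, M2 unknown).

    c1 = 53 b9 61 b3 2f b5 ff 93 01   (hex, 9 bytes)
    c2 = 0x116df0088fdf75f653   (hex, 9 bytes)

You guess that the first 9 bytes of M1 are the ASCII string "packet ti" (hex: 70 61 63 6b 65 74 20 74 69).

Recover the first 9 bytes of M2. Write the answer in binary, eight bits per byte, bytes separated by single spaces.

First, c1 ⊕ c2 = (M1 ⊕ K) ⊕ (M2 ⊕ K) = M1 ⊕ M2, so the key drops out. Then M2 = (M1 ⊕ M2) ⊕ M1 over the first 9 bytes.
byte 0: (53 ^ 11) ^ 70 = 42 ^ 70 = 32
byte 1: (b9 ^ 6d) ^ 61 = d4 ^ 61 = b5
byte 2: (61 ^ f0) ^ 63 = 91 ^ 63 = f2
byte 3: (b3 ^ 08) ^ 6b = bb ^ 6b = d0
byte 4: (2f ^ 8f) ^ 65 = a0 ^ 65 = c5
byte 5: (b5 ^ df) ^ 74 = 6a ^ 74 = 1e
byte 6: (ff ^ 75) ^ 20 = 8a ^ 20 = aa
byte 7: (93 ^ f6) ^ 74 = 65 ^ 74 = 11
byte 8: (01 ^ 53) ^ 69 = 52 ^ 69 = 3b

00110010 10110101 11110010 11010000 11000101 00011110 10101010 00010001 00111011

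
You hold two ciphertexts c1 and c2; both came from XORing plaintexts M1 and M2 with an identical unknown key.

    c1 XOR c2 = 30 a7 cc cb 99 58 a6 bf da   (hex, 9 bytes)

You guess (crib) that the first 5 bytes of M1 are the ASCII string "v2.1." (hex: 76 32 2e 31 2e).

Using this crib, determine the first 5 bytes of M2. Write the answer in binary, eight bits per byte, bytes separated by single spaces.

01000110 10010101 11100010 11111010 10110111

Since c1 ⊕ c2 = M1 ⊕ M2, XORing with the guessed M1 bytes yields the corresponding M2 bytes: M2 = (c1 ⊕ c2) ⊕ M1.
30 xor 76 = 46
a7 xor 32 = 95
cc xor 2e = e2
cb xor 31 = fa
99 xor 2e = b7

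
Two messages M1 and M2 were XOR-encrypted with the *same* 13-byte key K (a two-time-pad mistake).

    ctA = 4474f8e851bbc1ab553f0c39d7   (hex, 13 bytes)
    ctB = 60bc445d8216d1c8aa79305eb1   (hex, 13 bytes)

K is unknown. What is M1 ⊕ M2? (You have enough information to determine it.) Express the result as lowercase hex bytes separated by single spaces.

24 c8 bc b5 d3 ad 10 63 ff 46 3c 67 66

ctA ⊕ ctB = (M1 ⊕ K) ⊕ (M2 ⊕ K) = M1 ⊕ M2 — the shared key cancels under XOR.
byte 0:  68 xor  96 =  36
byte 1: 116 xor 188 = 200
byte 2: 248 xor  68 = 188
byte 3: 232 xor  93 = 181
byte 4:  81 xor 130 = 211
byte 5: 187 xor  22 = 173
byte 6: 193 xor 209 =  16
byte 7: 171 xor 200 =  99
byte 8:  85 xor 170 = 255
byte 9:  63 xor 121 =  70
byte 10:  12 xor  48 =  60
byte 11:  57 xor  94 = 103
byte 12: 215 xor 177 = 102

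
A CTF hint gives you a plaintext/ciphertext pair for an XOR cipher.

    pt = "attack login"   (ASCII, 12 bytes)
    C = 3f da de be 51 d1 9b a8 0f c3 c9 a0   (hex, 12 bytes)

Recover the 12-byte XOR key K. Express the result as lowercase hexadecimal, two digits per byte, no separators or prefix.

5eaeaadf32babbc460a4a0ce

Since C = pt ⊕ K, XORing both sides with pt gives K = pt ⊕ C.
01100001 ^ 00111111 = 01011110
01110100 ^ 11011010 = 10101110
01110100 ^ 11011110 = 10101010
01100001 ^ 10111110 = 11011111
01100011 ^ 01010001 = 00110010
01101011 ^ 11010001 = 10111010
00100000 ^ 10011011 = 10111011
01101100 ^ 10101000 = 11000100
01101111 ^ 00001111 = 01100000
01100111 ^ 11000011 = 10100100
01101001 ^ 11001001 = 10100000
01101110 ^ 10100000 = 11001110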